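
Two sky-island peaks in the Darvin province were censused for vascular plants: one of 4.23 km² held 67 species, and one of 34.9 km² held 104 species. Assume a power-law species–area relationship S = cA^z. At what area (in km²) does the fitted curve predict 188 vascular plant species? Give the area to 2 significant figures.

600 km²

z = ln(104/67) / ln(34.9/4.23) = 0.4397 / 2.1103 = 0.2084
c = 67 / 4.23^0.2084 = 67 / 1.351 = 49.61
A = (188/49.61)^(1/0.2084) ⇒ ln A = ln(3.79)/0.2084 = 6.3940
A = e^6.3940 ≈ 598.2 km²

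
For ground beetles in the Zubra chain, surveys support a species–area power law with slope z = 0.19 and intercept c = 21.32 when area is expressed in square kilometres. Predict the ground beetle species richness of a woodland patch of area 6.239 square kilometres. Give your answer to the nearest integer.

S = 21.32 × 6.239^0.19
ln S = ln 21.32 + 0.19 × ln 6.239 = 3.0596 + 0.19 × 1.8308 = 3.4075
S = e^3.4075 ≈ 30.19

30 species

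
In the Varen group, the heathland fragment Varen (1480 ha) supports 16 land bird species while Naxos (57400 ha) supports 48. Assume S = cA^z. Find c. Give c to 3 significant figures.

z = ln(S₂/S₁) / ln(A₂/A₁) = ln(48/16) / ln(57400/1480) = 1.0986 / 3.6580 = 0.3003
c = S₁ / A₁^z = 16 / 1480^0.3003 = 16 / 8.956 = 1.786

1.79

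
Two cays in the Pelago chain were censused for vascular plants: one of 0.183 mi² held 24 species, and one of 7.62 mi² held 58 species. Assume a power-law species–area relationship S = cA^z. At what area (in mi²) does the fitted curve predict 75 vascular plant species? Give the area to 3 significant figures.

22.6 mi²

z = ln(58/24) / ln(7.62/0.183) = 0.8824 / 3.7290 = 0.2366
c = 24 / 0.183^0.2366 = 24 / 0.6691 = 35.87
A = (75/35.87)^(1/0.2366) ⇒ ln A = ln(2.091)/0.2366 = 3.1171
A = e^3.1171 ≈ 22.58 mi²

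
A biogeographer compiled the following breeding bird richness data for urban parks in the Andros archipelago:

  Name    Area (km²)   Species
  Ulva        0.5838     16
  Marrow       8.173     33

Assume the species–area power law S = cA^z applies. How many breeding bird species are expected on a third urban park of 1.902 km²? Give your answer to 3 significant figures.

22.1

z = ln(33/16) / ln(8.173/0.5838) = 0.7239 / 2.6390 = 0.2743
c = 16 / 0.5838^0.2743 = 16 / 0.8627 = 18.55
S₃ = 18.55 × 1.902^0.2743 = 18.55 × 1.193 ≈ 22.12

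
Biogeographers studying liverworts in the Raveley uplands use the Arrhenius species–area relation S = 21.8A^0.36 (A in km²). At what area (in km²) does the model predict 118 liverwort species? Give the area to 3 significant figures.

118 = 21.8 × A^0.36  ⇒  A^0.36 = 118/21.8 = 5.413
ln A = ln(5.413) / 0.36 = 1.6888 / 0.36 = 4.6910
A = e^4.6910 ≈ 109 km²

109 km²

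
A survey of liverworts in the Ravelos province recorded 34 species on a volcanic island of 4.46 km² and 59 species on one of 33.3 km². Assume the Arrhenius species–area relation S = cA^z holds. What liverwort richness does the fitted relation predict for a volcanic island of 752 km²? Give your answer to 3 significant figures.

139

z = ln(59/34) / ln(33.3/4.46) = 0.5512 / 2.0104 = 0.2742
c = 34 / 4.46^0.2742 = 34 / 1.507 = 22.57
S₃ = 22.57 × 752^0.2742 = 22.57 × 6.145 ≈ 138.7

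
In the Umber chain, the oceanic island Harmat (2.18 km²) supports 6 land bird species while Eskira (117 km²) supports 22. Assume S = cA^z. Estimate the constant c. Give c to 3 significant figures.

4.65

z = ln(S₂/S₁) / ln(A₂/A₁) = ln(22/6) / ln(117/2.18) = 1.2993 / 3.9828 = 0.3262
c = S₁ / A₁^z = 6 / 2.18^0.3262 = 6 / 1.289 = 4.653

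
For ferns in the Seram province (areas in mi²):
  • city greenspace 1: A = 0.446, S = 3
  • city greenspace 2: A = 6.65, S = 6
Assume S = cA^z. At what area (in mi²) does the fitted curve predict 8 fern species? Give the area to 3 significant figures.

z = ln(6/3) / ln(6.65/0.446) = 0.6931 / 2.7021 = 0.2565
c = 3 / 0.446^0.2565 = 3 / 0.8129 = 3.69
A = (8/3.69)^(1/0.2565) ⇒ ln A = ln(2.168)/0.2565 = 3.0161
A = e^3.0161 ≈ 20.41 mi²

20.4 mi²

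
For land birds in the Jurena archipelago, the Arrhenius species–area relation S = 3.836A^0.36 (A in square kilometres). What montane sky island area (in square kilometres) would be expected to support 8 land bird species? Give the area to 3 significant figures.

8 = 3.836 × A^0.36  ⇒  A^0.36 = 8/3.836 = 2.086
ln A = ln(2.086) / 0.36 = 0.7350 / 0.36 = 2.0417
A = e^2.0417 ≈ 7.704 square kilometres

7.70 square kilometres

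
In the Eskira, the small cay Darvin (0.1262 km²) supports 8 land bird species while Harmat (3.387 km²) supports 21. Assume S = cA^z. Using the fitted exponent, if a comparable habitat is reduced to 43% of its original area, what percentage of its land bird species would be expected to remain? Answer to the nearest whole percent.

78%

z = ln(21/8) / ln(3.387/0.1262) = 0.9651 / 3.2898 = 0.2934
S_new/S_old = (A_new/A_old)^z = 0.43^0.2934 = exp(0.2934 × -0.8440) = 0.7807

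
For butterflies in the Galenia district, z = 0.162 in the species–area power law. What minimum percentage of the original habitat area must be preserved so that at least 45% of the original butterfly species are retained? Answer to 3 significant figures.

Need (A_new/A_old)^0.162 = 0.45, so A_new/A_old = 0.45^(1/0.162) = 0.45^6.173
ln(A_new/A_old) = ln 0.45 / 0.162 = -0.7985 / 0.162 = -4.9291
A_new/A_old = e^-4.9291 ≈ 0.007233

0.723%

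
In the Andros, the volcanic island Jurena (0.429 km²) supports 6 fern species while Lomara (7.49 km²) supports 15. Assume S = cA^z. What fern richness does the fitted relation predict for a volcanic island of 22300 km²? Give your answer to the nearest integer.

195

z = ln(15/6) / ln(7.49/0.429) = 0.9163 / 2.8599 = 0.3204
c = 6 / 0.429^0.3204 = 6 / 0.7625 = 7.869
S₃ = 7.869 × 22300^0.3204 = 7.869 × 24.73 ≈ 194.6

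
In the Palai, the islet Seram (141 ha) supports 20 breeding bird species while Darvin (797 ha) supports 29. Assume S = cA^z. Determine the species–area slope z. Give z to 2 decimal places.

0.21

Taking logs: ln S = ln c + z ln A, so z = (ln S₂ − ln S₁)/(ln A₂ − ln A₁).
z = ln(29/20) / ln(797/141) = ln(1.45) / ln(5.652) = 0.3716 / 1.7321 = 0.2145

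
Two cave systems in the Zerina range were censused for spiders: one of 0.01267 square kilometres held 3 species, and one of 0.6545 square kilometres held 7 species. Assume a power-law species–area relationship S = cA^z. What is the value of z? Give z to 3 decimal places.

0.215

Taking logs: ln S = ln c + z ln A, so z = (ln S₂ − ln S₁)/(ln A₂ − ln A₁).
z = ln(7/3) / ln(0.6545/0.01267) = ln(2.333) / ln(51.66) = 0.8473 / 3.9446 = 0.2148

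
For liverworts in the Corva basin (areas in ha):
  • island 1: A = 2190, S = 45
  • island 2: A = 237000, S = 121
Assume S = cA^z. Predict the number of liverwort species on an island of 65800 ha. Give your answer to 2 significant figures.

92

z = ln(121/45) / ln(237000/2190) = 0.9891 / 4.6842 = 0.2112
c = 45 / 2190^0.2112 = 45 / 5.074 = 8.868
S₃ = 8.868 × 65800^0.2112 = 8.868 × 10.41 ≈ 92.31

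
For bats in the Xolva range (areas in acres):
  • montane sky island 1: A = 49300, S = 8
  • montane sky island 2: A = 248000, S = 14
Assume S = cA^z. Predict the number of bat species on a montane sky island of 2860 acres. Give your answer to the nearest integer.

3

z = ln(14/8) / ln(248000/49300) = 0.5596 / 1.6155 = 0.3464
c = 8 / 49300^0.3464 = 8 / 42.23 = 0.1894
S₃ = 0.1894 × 2860^0.3464 = 0.1894 × 15.75 ≈ 2.984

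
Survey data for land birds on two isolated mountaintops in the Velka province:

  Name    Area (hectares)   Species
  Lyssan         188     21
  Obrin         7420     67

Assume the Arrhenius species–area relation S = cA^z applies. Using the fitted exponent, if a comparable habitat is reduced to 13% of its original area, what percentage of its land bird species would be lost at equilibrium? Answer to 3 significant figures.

47.5%

z = ln(67/21) / ln(7420/188) = 1.1602 / 3.6755 = 0.3157
S_new/S_old = (A_new/A_old)^z = 0.13^0.3157 = exp(0.3157 × -2.0402) = 0.5252
Fraction lost = 1 − 0.5252 = 0.4748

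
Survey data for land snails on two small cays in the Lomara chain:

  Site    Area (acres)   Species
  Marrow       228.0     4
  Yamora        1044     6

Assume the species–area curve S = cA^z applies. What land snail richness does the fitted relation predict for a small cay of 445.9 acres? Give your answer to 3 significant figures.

4.78

z = ln(6/4) / ln(1044/228) = 0.4055 / 1.5215 = 0.2665
c = 4 / 228^0.2665 = 4 / 4.25 = 0.9412
S₃ = 0.9412 × 445.9^0.2665 = 0.9412 × 5.082 ≈ 4.783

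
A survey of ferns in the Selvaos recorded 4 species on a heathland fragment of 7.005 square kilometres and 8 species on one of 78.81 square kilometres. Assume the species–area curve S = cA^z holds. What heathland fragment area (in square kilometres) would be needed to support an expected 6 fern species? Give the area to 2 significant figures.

29 square kilometres

z = ln(8/4) / ln(78.81/7.005) = 0.6931 / 2.4204 = 0.2864
c = 4 / 7.005^0.2864 = 4 / 1.746 = 2.291
A = (6/2.291)^(1/0.2864) ⇒ ln A = ln(2.619)/0.2864 = 3.3625
A = e^3.3625 ≈ 28.86 square kilometres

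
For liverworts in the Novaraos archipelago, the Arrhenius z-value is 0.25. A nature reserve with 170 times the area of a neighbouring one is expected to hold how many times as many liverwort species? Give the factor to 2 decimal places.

S₂/S₁ = (A₂/A₁)^z = 170^0.25
ln(S₂/S₁) = 0.25 × ln 170 = 0.25 × 5.1358 = 1.2839
S₂/S₁ = e^1.2839 ≈ 3.611

3.61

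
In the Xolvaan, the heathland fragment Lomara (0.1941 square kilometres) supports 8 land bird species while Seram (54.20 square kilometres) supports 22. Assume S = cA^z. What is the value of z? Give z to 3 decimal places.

Taking logs: ln S = ln c + z ln A, so z = (ln S₂ − ln S₁)/(ln A₂ − ln A₁).
z = ln(22/8) / ln(54.2/0.1941) = ln(2.75) / ln(279.2) = 1.0116 / 5.6321 = 0.1796

0.180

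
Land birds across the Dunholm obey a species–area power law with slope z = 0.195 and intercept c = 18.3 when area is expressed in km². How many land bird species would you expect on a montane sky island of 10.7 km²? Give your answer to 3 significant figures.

S = 18.3 × 10.7^0.195
ln S = ln 18.3 + 0.195 × ln 10.7 = 2.9069 + 0.195 × 2.3702 = 3.3691
S = e^3.3691 ≈ 29.05

29.1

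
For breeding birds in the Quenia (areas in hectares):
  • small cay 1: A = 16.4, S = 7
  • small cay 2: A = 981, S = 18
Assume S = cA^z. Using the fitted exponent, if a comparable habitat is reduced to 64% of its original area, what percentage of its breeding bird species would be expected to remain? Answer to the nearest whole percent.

z = ln(18/7) / ln(981/16.4) = 0.9445 / 4.0913 = 0.2308
S_new/S_old = (A_new/A_old)^z = 0.64^0.2308 = exp(0.2308 × -0.4463) = 0.9021

90%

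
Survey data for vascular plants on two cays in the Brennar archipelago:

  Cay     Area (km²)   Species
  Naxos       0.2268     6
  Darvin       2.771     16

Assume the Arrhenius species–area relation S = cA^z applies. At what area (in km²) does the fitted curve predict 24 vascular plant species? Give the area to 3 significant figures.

z = ln(16/6) / ln(2.771/0.2268) = 0.9808 / 2.5029 = 0.3919
c = 6 / 0.2268^0.3919 = 6 / 0.5591 = 10.73
A = (24/10.73)^(1/0.3919) ⇒ ln A = ln(2.236)/0.3919 = 2.0539
A = e^2.0539 ≈ 7.798 km²

7.80 km²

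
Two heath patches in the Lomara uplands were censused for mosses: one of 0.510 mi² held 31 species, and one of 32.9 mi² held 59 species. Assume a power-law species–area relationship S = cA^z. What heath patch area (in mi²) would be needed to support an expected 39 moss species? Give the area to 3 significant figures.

2.25 mi²

z = ln(59/31) / ln(32.9/0.51) = 0.6436 / 4.1668 = 0.1544
c = 31 / 0.51^0.1544 = 31 / 0.9012 = 34.4
A = (39/34.4)^(1/0.1544) ⇒ ln A = ln(1.134)/0.1544 = 0.8131
A = e^0.8131 ≈ 2.255 mi²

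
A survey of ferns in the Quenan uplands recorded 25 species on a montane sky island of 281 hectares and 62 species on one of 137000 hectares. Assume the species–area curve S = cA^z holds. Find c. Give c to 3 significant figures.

10.9

z = ln(S₂/S₁) / ln(A₂/A₁) = ln(62/25) / ln(137000/281) = 0.9083 / 6.1894 = 0.1467
c = S₁ / A₁^z = 25 / 281^0.1467 = 25 / 2.287 = 10.93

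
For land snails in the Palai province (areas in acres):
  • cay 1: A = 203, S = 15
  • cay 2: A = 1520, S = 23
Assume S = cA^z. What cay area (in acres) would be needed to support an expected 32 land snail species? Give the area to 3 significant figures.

z = ln(23/15) / ln(1520/203) = 0.4274 / 2.0133 = 0.2123
c = 15 / 203^0.2123 = 15 / 3.09 = 4.855
A = (32/4.855)^(1/0.2123) ⇒ ln A = ln(6.591)/0.2123 = 8.8819
A = e^8.8819 ≈ 7200 acres

7200 acres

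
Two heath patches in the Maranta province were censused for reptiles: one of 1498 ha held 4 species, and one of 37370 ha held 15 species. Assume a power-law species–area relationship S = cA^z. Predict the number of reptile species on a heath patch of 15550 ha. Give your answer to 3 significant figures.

10.5

z = ln(15/4) / ln(37370/1498) = 1.3218 / 3.2167 = 0.4109
c = 4 / 1498^0.4109 = 4 / 20.18 = 0.1983
S₃ = 0.1983 × 15550^0.4109 = 0.1983 × 52.77 ≈ 10.46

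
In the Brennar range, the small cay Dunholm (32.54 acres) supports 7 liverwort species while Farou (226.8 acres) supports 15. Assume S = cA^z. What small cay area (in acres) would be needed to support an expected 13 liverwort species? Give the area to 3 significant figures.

158 acres

z = ln(15/7) / ln(226.8/32.54) = 0.7621 / 1.9416 = 0.3925
c = 7 / 32.54^0.3925 = 7 / 3.923 = 1.784
A = (13/1.784)^(1/0.3925) ⇒ ln A = ln(7.286)/0.3925 = 5.0595
A = e^5.0595 ≈ 157.5 acres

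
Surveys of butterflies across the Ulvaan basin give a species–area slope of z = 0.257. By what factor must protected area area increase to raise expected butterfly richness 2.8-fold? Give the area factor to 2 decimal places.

54.94

(A₂/A₁)^0.257 = 2.8, so A₂/A₁ = 2.8^(1/0.257) = 2.8^3.891
ln(A₂/A₁) = ln 2.8 / 0.257 = 1.0296 / 0.257 = 4.0063
A₂/A₁ = e^4.0063 ≈ 54.94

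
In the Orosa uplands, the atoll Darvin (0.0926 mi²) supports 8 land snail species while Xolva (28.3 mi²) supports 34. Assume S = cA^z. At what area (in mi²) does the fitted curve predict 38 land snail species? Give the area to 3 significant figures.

z = ln(34/8) / ln(28.3/0.0926) = 1.4469 / 5.7223 = 0.2529
c = 8 / 0.0926^0.2529 = 8 / 0.5479 = 14.6
A = (38/14.6)^(1/0.2529) ⇒ ln A = ln(2.603)/0.2529 = 3.7827
A = e^3.7827 ≈ 43.94 mi²

43.9 mi²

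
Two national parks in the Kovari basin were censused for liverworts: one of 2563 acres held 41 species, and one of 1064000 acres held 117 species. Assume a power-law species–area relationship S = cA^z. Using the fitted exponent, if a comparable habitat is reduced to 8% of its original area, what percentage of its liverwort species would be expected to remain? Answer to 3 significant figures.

64.4%

z = ln(117/41) / ln(1064000/2563) = 1.0486 / 6.0286 = 0.1739
S_new/S_old = (A_new/A_old)^z = 0.08^0.1739 = exp(0.1739 × -2.5257) = 0.6445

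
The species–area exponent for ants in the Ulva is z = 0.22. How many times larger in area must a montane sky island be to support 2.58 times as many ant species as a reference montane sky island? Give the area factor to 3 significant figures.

74.3

(A₂/A₁)^0.22 = 2.58, so A₂/A₁ = 2.58^(1/0.22) = 2.58^4.545
ln(A₂/A₁) = ln 2.58 / 0.22 = 0.9478 / 0.22 = 4.3081
A₂/A₁ = e^4.3081 ≈ 74.3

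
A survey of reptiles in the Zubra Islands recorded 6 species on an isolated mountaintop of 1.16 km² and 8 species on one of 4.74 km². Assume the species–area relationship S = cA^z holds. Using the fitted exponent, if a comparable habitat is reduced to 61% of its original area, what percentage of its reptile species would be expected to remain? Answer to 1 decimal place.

z = ln(8/6) / ln(4.74/1.16) = 0.2877 / 1.4076 = 0.2044
S_new/S_old = (A_new/A_old)^z = 0.61^0.2044 = exp(0.2044 × -0.4943) = 0.9039

90.4%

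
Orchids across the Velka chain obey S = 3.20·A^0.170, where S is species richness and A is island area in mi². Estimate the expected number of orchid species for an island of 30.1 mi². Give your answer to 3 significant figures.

5.71

S = 3.2 × 30.1^0.17
ln S = ln 3.2 + 0.17 × ln 30.1 = 1.1632 + 0.17 × 3.4045 = 1.7419
S = e^1.7419 ≈ 5.708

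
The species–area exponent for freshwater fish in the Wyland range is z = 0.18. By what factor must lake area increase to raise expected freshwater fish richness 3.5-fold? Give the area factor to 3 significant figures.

(A₂/A₁)^0.18 = 3.5, so A₂/A₁ = 3.5^(1/0.18) = 3.5^5.556
ln(A₂/A₁) = ln 3.5 / 0.18 = 1.2528 / 0.18 = 6.9598
A₂/A₁ = e^6.9598 ≈ 1053

1050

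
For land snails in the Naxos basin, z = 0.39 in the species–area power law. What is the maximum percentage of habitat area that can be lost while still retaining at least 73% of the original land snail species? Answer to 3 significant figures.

Need (A_new/A_old)^0.39 = 0.73, so A_new/A_old = 0.73^(1/0.39) = 0.73^2.564
ln(A_new/A_old) = ln 0.73 / 0.39 = -0.3147 / 0.39 = -0.8070
A_new/A_old = e^-0.8070 ≈ 0.4462
Fraction that can be lost = 1 − 0.4462 = 0.5538

55.4%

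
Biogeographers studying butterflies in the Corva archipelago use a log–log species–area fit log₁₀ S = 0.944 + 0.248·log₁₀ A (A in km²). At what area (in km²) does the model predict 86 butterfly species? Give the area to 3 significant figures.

86 = 8.79 × A^0.248  ⇒  A^0.248 = 86/8.79 = 9.784
ln A = ln(9.784) / 0.248 = 2.2807 / 0.248 = 9.1964
A = e^9.1964 ≈ 9862 km²

9860 km²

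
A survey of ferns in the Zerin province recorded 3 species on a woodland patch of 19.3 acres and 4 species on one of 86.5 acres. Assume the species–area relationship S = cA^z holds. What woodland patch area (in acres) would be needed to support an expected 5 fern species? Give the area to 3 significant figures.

z = ln(4/3) / ln(86.5/19.3) = 0.2877 / 1.5000 = 0.1918
c = 3 / 19.3^0.1918 = 3 / 1.764 = 1.7
A = (5/1.7)^(1/0.1918) ⇒ ln A = ln(2.94)/0.1918 = 5.6237
A = e^5.6237 ≈ 276.9 acres

277 acres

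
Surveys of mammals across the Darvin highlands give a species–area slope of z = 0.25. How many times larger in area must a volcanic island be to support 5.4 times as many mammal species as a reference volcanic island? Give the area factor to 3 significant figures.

850

(A₂/A₁)^0.25 = 5.4, so A₂/A₁ = 5.4^(1/0.25) = 5.4^4
ln(A₂/A₁) = ln 5.4 / 0.25 = 1.6864 / 0.25 = 6.7456
A₂/A₁ = e^6.7456 ≈ 850.3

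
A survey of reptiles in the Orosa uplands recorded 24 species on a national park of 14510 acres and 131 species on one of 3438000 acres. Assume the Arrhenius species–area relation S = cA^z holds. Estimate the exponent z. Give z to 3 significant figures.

0.310

Taking logs: ln S = ln c + z ln A, so z = (ln S₂ − ln S₁)/(ln A₂ − ln A₁).
z = ln(131/24) / ln(3438000/14510) = ln(5.458) / ln(236.9) = 1.6971 / 5.4678 = 0.3104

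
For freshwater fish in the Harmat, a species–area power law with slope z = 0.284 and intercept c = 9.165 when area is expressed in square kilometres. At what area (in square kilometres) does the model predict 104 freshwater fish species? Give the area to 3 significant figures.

5180 square kilometres

104 = 9.165 × A^0.284  ⇒  A^0.284 = 104/9.165 = 11.35
ln A = ln(11.35) / 0.284 = 2.4290 / 0.284 = 8.5528
A = e^8.5528 ≈ 5181 square kilometres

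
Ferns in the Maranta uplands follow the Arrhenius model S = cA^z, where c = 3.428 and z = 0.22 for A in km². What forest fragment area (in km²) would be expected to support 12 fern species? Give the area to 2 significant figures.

12 = 3.428 × A^0.22  ⇒  A^0.22 = 12/3.428 = 3.501
ln A = ln(3.501) / 0.22 = 1.2529 / 0.22 = 5.6951
A = e^5.6951 ≈ 297.4 km²

300 km²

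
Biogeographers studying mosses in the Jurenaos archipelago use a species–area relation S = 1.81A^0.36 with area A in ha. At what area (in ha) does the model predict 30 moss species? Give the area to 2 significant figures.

30 = 1.81 × A^0.36  ⇒  A^0.36 = 30/1.81 = 16.57
ln A = ln(16.57) / 0.36 = 2.8079 / 0.36 = 7.7996
A = e^7.7996 ≈ 2440 ha

2400 ha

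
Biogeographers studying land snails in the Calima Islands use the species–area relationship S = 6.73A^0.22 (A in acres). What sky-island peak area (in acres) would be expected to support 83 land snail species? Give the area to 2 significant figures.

91000 acres

83 = 6.73 × A^0.22  ⇒  A^0.22 = 83/6.73 = 12.33
ln A = ln(12.33) / 0.22 = 2.5123 / 0.22 = 11.4194
A = e^11.4194 ≈ 91070 acres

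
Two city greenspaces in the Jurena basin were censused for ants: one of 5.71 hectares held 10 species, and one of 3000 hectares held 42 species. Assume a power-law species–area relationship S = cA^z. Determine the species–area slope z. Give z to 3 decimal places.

0.229

Taking logs: ln S = ln c + z ln A, so z = (ln S₂ − ln S₁)/(ln A₂ − ln A₁).
z = ln(42/10) / ln(3000/5.71) = ln(4.2) / ln(525.4) = 1.4351 / 6.2641 = 0.2291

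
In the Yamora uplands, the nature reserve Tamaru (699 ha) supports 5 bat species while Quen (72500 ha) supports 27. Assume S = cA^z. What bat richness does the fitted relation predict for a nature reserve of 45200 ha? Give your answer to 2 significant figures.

z = ln(27/5) / ln(72500/699) = 1.6864 / 4.6417 = 0.3633
c = 5 / 699^0.3633 = 5 / 10.8 = 0.4629
S₃ = 0.4629 × 45200^0.3633 = 0.4629 × 49.12 ≈ 22.74

23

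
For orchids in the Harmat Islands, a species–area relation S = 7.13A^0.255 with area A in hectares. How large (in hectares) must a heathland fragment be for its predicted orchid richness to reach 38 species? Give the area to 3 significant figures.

38 = 7.13 × A^0.255  ⇒  A^0.255 = 38/7.13 = 5.33
ln A = ln(5.33) / 0.255 = 1.6733 / 0.255 = 6.5619
A = e^6.5619 ≈ 707.6 hectares

708 hectares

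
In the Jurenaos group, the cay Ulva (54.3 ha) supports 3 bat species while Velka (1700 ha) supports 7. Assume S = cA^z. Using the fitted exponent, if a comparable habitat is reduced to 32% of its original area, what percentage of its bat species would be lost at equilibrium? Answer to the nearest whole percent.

z = ln(7/3) / ln(1700/54.3) = 0.8473 / 3.4439 = 0.2460
S_new/S_old = (A_new/A_old)^z = 0.32^0.2460 = exp(0.2460 × -1.1394) = 0.7555
Fraction lost = 1 − 0.7555 = 0.2445

24%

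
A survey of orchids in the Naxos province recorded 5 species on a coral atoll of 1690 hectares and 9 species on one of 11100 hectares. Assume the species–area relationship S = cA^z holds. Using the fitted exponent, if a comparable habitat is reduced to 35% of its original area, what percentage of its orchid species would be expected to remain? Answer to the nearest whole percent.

z = ln(9/5) / ln(11100/1690) = 0.5878 / 1.8822 = 0.3123
S_new/S_old = (A_new/A_old)^z = 0.35^0.3123 = exp(0.3123 × -1.0498) = 0.7205

72%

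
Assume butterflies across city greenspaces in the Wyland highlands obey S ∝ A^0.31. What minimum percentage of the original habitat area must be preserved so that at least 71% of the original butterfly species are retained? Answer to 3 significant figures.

Need (A_new/A_old)^0.31 = 0.71, so A_new/A_old = 0.71^(1/0.31) = 0.71^3.226
ln(A_new/A_old) = ln 0.71 / 0.31 = -0.3425 / 0.31 = -1.1048
A_new/A_old = e^-1.1048 ≈ 0.3313

33.1%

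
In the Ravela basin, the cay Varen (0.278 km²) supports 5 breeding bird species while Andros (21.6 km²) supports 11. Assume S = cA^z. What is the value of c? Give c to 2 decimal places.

6.30

z = ln(S₂/S₁) / ln(A₂/A₁) = ln(11/5) / ln(21.6/0.278) = 0.7885 / 4.3528 = 0.1811
c = S₁ / A₁^z = 5 / 0.278^0.1811 = 5 / 0.793 = 6.305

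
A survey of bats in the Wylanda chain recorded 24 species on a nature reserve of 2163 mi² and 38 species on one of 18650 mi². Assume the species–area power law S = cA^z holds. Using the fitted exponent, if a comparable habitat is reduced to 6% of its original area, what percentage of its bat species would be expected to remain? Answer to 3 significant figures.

54.9%

z = ln(38/24) / ln(18650/2163) = 0.4595 / 2.1543 = 0.2133
S_new/S_old = (A_new/A_old)^z = 0.06^0.2133 = exp(0.2133 × -2.8134) = 0.5487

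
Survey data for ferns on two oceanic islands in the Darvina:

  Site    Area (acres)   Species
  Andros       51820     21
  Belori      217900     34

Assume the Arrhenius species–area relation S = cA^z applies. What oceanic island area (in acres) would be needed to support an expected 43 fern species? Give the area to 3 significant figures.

439000 acres

z = ln(34/21) / ln(217900/51820) = 0.4818 / 1.4363 = 0.3355
c = 21 / 51820^0.3355 = 21 / 38.16 = 0.5503
A = (43/0.5503)^(1/0.3355) ⇒ ln A = ln(78.14)/0.3355 = 12.9918
A = e^12.9918 ≈ 438800 acres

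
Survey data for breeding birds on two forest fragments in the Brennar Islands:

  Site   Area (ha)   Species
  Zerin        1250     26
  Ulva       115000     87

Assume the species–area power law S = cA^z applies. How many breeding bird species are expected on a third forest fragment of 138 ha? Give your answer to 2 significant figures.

z = ln(87/26) / ln(115000/1250) = 1.2078 / 4.5218 = 0.2671
c = 26 / 1250^0.2671 = 26 / 6.718 = 3.87
S₃ = 3.87 × 138^0.2671 = 3.87 × 3.729 ≈ 14.43

14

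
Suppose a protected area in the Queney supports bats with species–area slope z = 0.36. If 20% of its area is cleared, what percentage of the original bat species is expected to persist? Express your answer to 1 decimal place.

S_new/S_old = (A_new/A_old)^z = 0.8^0.36
= exp(0.36 × ln 0.8) = exp(0.36 × -0.2231) = exp(-0.0803) ≈ 0.9228

92.3%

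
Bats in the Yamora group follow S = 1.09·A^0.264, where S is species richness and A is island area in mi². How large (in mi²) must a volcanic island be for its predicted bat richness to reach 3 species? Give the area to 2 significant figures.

46 mi²

3 = 1.09 × A^0.264  ⇒  A^0.264 = 3/1.09 = 2.752
ln A = ln(2.752) / 0.264 = 1.0124 / 0.264 = 3.8350
A = e^3.8350 ≈ 46.29 mi²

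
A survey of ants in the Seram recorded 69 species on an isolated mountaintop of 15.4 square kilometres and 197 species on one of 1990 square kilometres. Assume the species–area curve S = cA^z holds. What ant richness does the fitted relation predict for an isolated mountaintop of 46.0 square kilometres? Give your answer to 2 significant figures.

87

z = ln(197/69) / ln(1990/15.4) = 1.0491 / 4.8615 = 0.2158
c = 69 / 15.4^0.2158 = 69 / 1.804 = 38.25
S₃ = 38.25 × 46^0.2158 = 38.25 × 2.285 ≈ 87.38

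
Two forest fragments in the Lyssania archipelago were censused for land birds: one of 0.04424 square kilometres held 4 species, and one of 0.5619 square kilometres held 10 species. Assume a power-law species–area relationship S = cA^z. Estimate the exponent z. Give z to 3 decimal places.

Taking logs: ln S = ln c + z ln A, so z = (ln S₂ − ln S₁)/(ln A₂ − ln A₁).
z = ln(10/4) / ln(0.5619/0.04424) = ln(2.5) / ln(12.7) = 0.9163 / 2.5417 = 0.3605

0.361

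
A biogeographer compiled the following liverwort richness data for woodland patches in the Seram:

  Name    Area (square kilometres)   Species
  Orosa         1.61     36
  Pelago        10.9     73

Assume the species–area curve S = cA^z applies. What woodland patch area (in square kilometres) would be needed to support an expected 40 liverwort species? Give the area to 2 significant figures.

2.1 square kilometres

z = ln(73/36) / ln(10.9/1.61) = 0.7069 / 1.9125 = 0.3696
c = 36 / 1.61^0.3696 = 36 / 1.192 = 30.19
A = (40/30.19)^(1/0.3696) ⇒ ln A = ln(1.325)/0.3696 = 0.7613
A = e^0.7613 ≈ 2.141 square kilometres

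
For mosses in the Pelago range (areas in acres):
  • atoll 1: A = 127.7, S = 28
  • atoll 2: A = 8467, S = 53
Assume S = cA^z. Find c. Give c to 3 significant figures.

z = ln(S₂/S₁) / ln(A₂/A₁) = ln(53/28) / ln(8467/127.7) = 0.6381 / 4.1942 = 0.1521
c = S₁ / A₁^z = 28 / 127.7^0.1521 = 28 / 2.091 = 13.39

13.4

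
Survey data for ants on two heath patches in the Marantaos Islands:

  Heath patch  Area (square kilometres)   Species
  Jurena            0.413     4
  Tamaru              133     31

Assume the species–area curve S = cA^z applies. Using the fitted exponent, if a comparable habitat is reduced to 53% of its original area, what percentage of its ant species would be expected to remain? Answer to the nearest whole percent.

z = ln(31/4) / ln(133/0.413) = 2.0477 / 5.7747 = 0.3546
S_new/S_old = (A_new/A_old)^z = 0.53^0.3546 = exp(0.3546 × -0.6349) = 0.7984

80%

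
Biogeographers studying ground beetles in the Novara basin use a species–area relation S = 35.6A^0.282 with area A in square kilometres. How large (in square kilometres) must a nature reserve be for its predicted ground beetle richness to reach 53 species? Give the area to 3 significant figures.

53 = 35.6 × A^0.282  ⇒  A^0.282 = 53/35.6 = 1.489
ln A = ln(1.489) / 0.282 = 0.3979 / 0.282 = 1.4112
A = e^1.4112 ≈ 4.101 square kilometres

4.10 square kilometres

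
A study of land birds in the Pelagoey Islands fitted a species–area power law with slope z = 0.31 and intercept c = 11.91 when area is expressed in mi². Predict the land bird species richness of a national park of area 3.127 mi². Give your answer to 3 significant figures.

17.0

S = 11.91 × 3.127^0.31
ln S = ln 11.91 + 0.31 × ln 3.127 = 2.4774 + 0.31 × 1.1401 = 2.8308
S = e^2.8308 ≈ 16.96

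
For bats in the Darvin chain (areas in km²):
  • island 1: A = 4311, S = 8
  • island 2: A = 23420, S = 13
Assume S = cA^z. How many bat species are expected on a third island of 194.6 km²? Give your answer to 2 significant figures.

z = ln(13/8) / ln(23420/4311) = 0.4855 / 1.6924 = 0.2869
c = 8 / 4311^0.2869 = 8 / 11.03 = 0.7252
S₃ = 0.7252 × 194.6^0.2869 = 0.7252 × 4.536 ≈ 3.289

3.3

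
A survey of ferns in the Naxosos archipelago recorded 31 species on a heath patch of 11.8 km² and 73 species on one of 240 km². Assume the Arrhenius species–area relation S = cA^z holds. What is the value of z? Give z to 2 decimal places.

0.28

Taking logs: ln S = ln c + z ln A, so z = (ln S₂ − ln S₁)/(ln A₂ − ln A₁).
z = ln(73/31) / ln(240/11.8) = ln(2.355) / ln(20.34) = 0.8565 / 3.0125 = 0.2843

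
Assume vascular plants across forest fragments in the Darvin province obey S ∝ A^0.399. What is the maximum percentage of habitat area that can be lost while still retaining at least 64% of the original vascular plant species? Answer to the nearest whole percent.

67%

Need (A_new/A_old)^0.399 = 0.64, so A_new/A_old = 0.64^(1/0.399) = 0.64^2.506
ln(A_new/A_old) = ln 0.64 / 0.399 = -0.4463 / 0.399 = -1.1185
A_new/A_old = e^-1.1185 ≈ 0.3268
Fraction that can be lost = 1 − 0.3268 = 0.6732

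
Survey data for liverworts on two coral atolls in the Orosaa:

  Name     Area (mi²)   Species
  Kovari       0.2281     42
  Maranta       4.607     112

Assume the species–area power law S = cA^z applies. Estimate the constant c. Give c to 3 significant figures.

68.0

z = ln(S₂/S₁) / ln(A₂/A₁) = ln(112/42) / ln(4.607/0.2281) = 0.9808 / 3.0055 = 0.3263
c = S₁ / A₁^z = 42 / 0.2281^0.3263 = 42 / 0.6173 = 68.03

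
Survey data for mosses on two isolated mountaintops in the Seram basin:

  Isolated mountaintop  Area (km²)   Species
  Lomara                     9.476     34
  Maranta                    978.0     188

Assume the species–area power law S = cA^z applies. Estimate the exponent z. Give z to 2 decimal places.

0.37

Taking logs: ln S = ln c + z ln A, so z = (ln S₂ − ln S₁)/(ln A₂ − ln A₁).
z = ln(188/34) / ln(978/9.476) = ln(5.529) / ln(103.2) = 1.7101 / 4.6367 = 0.3688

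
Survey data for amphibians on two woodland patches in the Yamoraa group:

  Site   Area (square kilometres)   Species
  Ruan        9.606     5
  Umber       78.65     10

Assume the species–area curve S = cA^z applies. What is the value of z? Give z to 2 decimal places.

0.33

Taking logs: ln S = ln c + z ln A, so z = (ln S₂ − ln S₁)/(ln A₂ − ln A₁).
z = ln(10/5) / ln(78.65/9.606) = ln(2) / ln(8.188) = 0.6931 / 2.1026 = 0.3297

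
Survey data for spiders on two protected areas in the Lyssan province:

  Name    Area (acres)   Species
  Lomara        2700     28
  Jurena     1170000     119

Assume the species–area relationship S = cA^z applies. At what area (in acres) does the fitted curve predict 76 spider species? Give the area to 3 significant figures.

178000 acres

z = ln(119/28) / ln(1170000/2700) = 1.4469 / 6.0715 = 0.2383
c = 28 / 2700^0.2383 = 28 / 6.573 = 4.26
A = (76/4.26)^(1/0.2383) ⇒ ln A = ln(17.84)/0.2383 = 12.0910
A = e^12.0910 ≈ 178260 acres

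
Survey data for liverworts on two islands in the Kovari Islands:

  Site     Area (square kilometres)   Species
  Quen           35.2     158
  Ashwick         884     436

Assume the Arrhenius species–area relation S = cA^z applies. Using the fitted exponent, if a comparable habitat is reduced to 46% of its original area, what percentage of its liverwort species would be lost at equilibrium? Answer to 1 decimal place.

21.7%

z = ln(436/158) / ln(884/35.2) = 1.0150 / 3.2234 = 0.3149
S_new/S_old = (A_new/A_old)^z = 0.46^0.3149 = exp(0.3149 × -0.7765) = 0.7831
Fraction lost = 1 − 0.7831 = 0.2169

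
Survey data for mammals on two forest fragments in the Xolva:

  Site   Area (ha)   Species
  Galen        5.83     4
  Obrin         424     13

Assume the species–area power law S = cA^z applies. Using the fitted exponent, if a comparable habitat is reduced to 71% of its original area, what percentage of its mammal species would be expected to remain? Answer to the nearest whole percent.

91%

z = ln(13/4) / ln(424/5.83) = 1.1787 / 4.2867 = 0.2750
S_new/S_old = (A_new/A_old)^z = 0.71^0.2750 = exp(0.2750 × -0.3425) = 0.9101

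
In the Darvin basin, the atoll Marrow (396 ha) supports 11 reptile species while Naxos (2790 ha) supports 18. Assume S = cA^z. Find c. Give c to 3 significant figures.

2.43

z = ln(S₂/S₁) / ln(A₂/A₁) = ln(18/11) / ln(2790/396) = 0.4925 / 1.9524 = 0.2522
c = S₁ / A₁^z = 11 / 396^0.2522 = 11 / 4.521 = 2.433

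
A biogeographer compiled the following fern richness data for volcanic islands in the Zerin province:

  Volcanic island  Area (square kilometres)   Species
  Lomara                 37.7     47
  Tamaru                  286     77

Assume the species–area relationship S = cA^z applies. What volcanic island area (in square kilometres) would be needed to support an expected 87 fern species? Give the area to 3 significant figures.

472 square kilometres

z = ln(77/47) / ln(286/37.7) = 0.4937 / 2.0263 = 0.2436
c = 47 / 37.7^0.2436 = 47 / 2.421 = 19.41
A = (87/19.41)^(1/0.2436) ⇒ ln A = ln(4.482)/0.2436 = 6.1572
A = e^6.1572 ≈ 472.1 square kilometres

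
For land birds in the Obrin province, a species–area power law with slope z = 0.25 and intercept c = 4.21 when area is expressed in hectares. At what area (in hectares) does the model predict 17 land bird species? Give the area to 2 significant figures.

17 = 4.21 × A^0.25  ⇒  A^0.25 = 17/4.21 = 4.038
ln A = ln(4.038) / 0.25 = 1.3958 / 0.25 = 5.5830
A = e^5.5830 ≈ 265.9 hectares

270 hectares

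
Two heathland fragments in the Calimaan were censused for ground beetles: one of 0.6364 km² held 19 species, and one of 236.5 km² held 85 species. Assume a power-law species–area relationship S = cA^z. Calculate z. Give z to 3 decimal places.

Taking logs: ln S = ln c + z ln A, so z = (ln S₂ − ln S₁)/(ln A₂ − ln A₁).
z = ln(85/19) / ln(236.5/0.6364) = ln(4.474) / ln(371.6) = 1.4982 / 5.9179 = 0.2532

0.253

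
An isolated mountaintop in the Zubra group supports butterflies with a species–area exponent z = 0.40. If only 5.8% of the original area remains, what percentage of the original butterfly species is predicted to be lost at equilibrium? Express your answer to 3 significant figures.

68.0%

S_new/S_old = (A_new/A_old)^z = 0.058^0.4
= exp(0.4 × ln 0.058) = exp(0.4 × -2.8473) = exp(-1.1389) ≈ 0.3202
Fraction lost = 1 − 0.3202 = 0.6798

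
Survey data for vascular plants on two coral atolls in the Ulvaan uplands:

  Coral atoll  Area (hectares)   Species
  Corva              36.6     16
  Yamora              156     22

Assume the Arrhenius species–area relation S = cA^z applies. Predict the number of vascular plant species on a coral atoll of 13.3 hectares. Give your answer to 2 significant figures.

z = ln(22/16) / ln(156/36.6) = 0.3185 / 1.4498 = 0.2197
c = 16 / 36.6^0.2197 = 16 / 2.205 = 7.256
S₃ = 7.256 × 13.3^0.2197 = 7.256 × 1.765 ≈ 12.81

13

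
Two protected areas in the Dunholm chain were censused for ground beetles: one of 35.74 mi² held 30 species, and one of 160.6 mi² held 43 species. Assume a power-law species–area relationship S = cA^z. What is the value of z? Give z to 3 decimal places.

0.240

Taking logs: ln S = ln c + z ln A, so z = (ln S₂ − ln S₁)/(ln A₂ − ln A₁).
z = ln(43/30) / ln(160.6/35.74) = ln(1.433) / ln(4.494) = 0.3600 / 1.5026 = 0.2396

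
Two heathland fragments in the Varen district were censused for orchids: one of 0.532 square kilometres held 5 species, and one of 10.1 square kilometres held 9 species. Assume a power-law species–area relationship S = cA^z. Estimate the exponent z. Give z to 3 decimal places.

Taking logs: ln S = ln c + z ln A, so z = (ln S₂ − ln S₁)/(ln A₂ − ln A₁).
z = ln(9/5) / ln(10.1/0.532) = ln(1.8) / ln(18.98) = 0.5878 / 2.9436 = 0.1997

0.200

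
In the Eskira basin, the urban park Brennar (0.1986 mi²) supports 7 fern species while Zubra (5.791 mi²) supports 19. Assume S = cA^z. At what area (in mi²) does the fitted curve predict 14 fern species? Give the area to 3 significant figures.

2.06 mi²

z = ln(19/7) / ln(5.791/0.1986) = 0.9985 / 3.3728 = 0.2961
c = 7 / 0.1986^0.2961 = 7 / 0.6197 = 11.3
A = (14/11.3)^(1/0.2961) ⇒ ln A = ln(1.239)/0.2961 = 0.7248
A = e^0.7248 ≈ 2.064 mi²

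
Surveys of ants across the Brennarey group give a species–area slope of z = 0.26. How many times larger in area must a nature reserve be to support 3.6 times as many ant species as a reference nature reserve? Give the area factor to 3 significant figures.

(A₂/A₁)^0.26 = 3.6, so A₂/A₁ = 3.6^(1/0.26) = 3.6^3.846
ln(A₂/A₁) = ln 3.6 / 0.26 = 1.2809 / 0.26 = 4.9267
A₂/A₁ = e^4.9267 ≈ 137.9

138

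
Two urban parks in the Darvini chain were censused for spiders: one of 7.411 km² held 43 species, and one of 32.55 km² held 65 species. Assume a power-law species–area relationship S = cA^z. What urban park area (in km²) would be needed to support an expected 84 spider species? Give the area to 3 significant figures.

81.5 km²

z = ln(65/43) / ln(32.55/7.411) = 0.4132 / 1.4798 = 0.2792
c = 43 / 7.411^0.2792 = 43 / 1.749 = 24.58
A = (84/24.58)^(1/0.2792) ⇒ ln A = ln(3.417)/0.2792 = 4.4012
A = e^4.4012 ≈ 81.55 km²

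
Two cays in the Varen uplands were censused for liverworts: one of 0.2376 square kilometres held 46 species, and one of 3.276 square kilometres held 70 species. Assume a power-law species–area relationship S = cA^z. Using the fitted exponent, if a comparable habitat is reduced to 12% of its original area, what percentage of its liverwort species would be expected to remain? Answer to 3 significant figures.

71.2%

z = ln(70/46) / ln(3.276/0.2376) = 0.4199 / 2.6238 = 0.1600
S_new/S_old = (A_new/A_old)^z = 0.12^0.1600 = exp(0.1600 × -2.1203) = 0.7123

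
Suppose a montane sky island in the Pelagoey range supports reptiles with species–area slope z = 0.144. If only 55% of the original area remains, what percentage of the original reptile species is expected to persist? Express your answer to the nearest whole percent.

92%

S_new/S_old = (A_new/A_old)^z = 0.55^0.144
= exp(0.144 × ln 0.55) = exp(0.144 × -0.5978) = exp(-0.0861) ≈ 0.9175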